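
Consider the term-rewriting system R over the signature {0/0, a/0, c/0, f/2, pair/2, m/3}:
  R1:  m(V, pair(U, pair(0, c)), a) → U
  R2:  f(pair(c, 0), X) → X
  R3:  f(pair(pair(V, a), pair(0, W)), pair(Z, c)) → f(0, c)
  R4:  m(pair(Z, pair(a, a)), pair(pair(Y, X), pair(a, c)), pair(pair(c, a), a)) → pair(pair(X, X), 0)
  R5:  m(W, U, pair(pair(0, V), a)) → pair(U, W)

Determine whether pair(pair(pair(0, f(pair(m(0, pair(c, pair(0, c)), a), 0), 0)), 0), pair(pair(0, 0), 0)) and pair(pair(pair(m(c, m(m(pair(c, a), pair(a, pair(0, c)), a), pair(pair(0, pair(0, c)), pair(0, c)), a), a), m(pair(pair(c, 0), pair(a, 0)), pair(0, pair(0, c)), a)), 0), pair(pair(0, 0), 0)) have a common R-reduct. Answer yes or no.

Reduce t₁ = pair(pair(pair(0, f(pair(m(0, pair(c, pair(0, c)), a), 0), 0)), 0), pair(pair(0, 0), 0)):
1. pair(pair(pair(0, f(pair(m(0, pair(c, pair(0, c)), a), 0), 0)), 0), pair(pair(0, 0), 0))  →  pair(pair(pair(0, f(pair(c, 0), 0)), 0), pair(pair(0, 0), 0))   [R1 at 1.1.2.1.1]
2. pair(pair(pair(0, f(pair(c, 0), 0)), 0), pair(pair(0, 0), 0))  →  pair(pair(pair(0, 0), 0), pair(pair(0, 0), 0))   [R2 at 1.1.2]

Reduce t₂ = pair(pair(pair(m(c, m(m(pair(c, a), pair(a, pair(0, c)), a), pair(pair(0, pair(0, c)), pair(0, c)), a), a), m(pair(pair(c, 0), pair(a, 0)), pair(0, pair(0, c)), a)), 0), pair(pair(0, 0), 0)):
1. pair(pair(pair(m(c, m(m(pair(c, a), pair(a, pair(0, c)), a), pair(pair(0, pair(0, c)), pair(0, c)), a), a), m(pair(pair(c, 0), pair(a, 0)), pair(0, pair(0, c)), a)), 0), pair(pair(0, 0), 0))  →  pair(pair(pair(m(c, pair(0, pair(0, c)), a), m(pair(pair(c, 0), pair(a, 0)), pair(0, pair(0, c)), a)), 0), pair(pair(0, 0), 0))   [R1 at 1.1.1.2]
2. pair(pair(pair(m(c, pair(0, pair(0, c)), a), m(pair(pair(c, 0), pair(a, 0)), pair(0, pair(0, c)), a)), 0), pair(pair(0, 0), 0))  →  pair(pair(pair(0, m(pair(pair(c, 0), pair(a, 0)), pair(0, pair(0, c)), a)), 0), pair(pair(0, 0), 0))   [R1 at 1.1.1]
3. pair(pair(pair(0, m(pair(pair(c, 0), pair(a, 0)), pair(0, pair(0, c)), a)), 0), pair(pair(0, 0), 0))  →  pair(pair(pair(0, 0), 0), pair(pair(0, 0), 0))   [R1 at 1.1.2]

yes — NF(t₁) = pair(pair(pair(0, 0), 0), pair(pair(0, 0), 0)), NF(t₂) = pair(pair(pair(0, 0), 0), pair(pair(0, 0), 0))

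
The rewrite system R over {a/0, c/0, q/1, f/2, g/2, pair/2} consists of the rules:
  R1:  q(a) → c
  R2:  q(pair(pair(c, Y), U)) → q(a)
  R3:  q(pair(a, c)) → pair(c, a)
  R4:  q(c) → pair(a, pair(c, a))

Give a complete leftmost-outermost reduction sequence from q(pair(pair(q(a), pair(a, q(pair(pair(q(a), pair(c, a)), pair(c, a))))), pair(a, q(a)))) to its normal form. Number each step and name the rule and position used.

c

1. q(pair(pair(q(a), pair(a, q(pair(pair(q(a), pair(c, a)), pair(c, a))))), pair(a, q(a))))  →  q(pair(pair(c, pair(a, q(pair(pair(q(a), pair(c, a)), pair(c, a))))), pair(a, q(a))))   [R1 at 1.1.1]
2. q(pair(pair(c, pair(a, q(pair(pair(q(a), pair(c, a)), pair(c, a))))), pair(a, q(a))))  →  q(a)   [R2 at ε]
3. q(a)  →  c   [R1 at ε]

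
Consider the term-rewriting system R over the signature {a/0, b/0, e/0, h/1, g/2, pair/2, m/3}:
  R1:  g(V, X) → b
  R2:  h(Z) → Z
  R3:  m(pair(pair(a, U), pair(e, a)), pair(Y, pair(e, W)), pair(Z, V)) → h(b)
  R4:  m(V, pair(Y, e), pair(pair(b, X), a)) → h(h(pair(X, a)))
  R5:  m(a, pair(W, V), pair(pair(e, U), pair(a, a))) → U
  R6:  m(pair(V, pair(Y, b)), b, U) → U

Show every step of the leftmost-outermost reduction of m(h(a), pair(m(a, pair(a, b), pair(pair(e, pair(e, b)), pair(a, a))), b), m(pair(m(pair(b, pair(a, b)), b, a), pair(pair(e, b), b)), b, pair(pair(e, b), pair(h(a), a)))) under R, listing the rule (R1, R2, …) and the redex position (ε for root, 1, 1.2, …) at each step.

b

1. m(h(a), pair(m(a, pair(a, b), pair(pair(e, pair(e, b)), pair(a, a))), b), m(pair(m(pair(b, pair(a, b)), b, a), pair(pair(e, b), b)), b, pair(pair(e, b), pair(h(a), a))))  →  m(a, pair(m(a, pair(a, b), pair(pair(e, pair(e, b)), pair(a, a))), b), m(pair(m(pair(b, pair(a, b)), b, a), pair(pair(e, b), b)), b, pair(pair(e, b), pair(h(a), a))))   [R2 at 1]
2. m(a, pair(m(a, pair(a, b), pair(pair(e, pair(e, b)), pair(a, a))), b), m(pair(m(pair(b, pair(a, b)), b, a), pair(pair(e, b), b)), b, pair(pair(e, b), pair(h(a), a))))  →  m(a, pair(pair(e, b), b), m(pair(m(pair(b, pair(a, b)), b, a), pair(pair(e, b), b)), b, pair(pair(e, b), pair(h(a), a))))   [R5 at 2.1]
3. m(a, pair(pair(e, b), b), m(pair(m(pair(b, pair(a, b)), b, a), pair(pair(e, b), b)), b, pair(pair(e, b), pair(h(a), a))))  →  m(a, pair(pair(e, b), b), pair(pair(e, b), pair(h(a), a)))   [R6 at 3]
4. m(a, pair(pair(e, b), b), pair(pair(e, b), pair(h(a), a)))  →  m(a, pair(pair(e, b), b), pair(pair(e, b), pair(a, a)))   [R2 at 3.2.1]
5. m(a, pair(pair(e, b), b), pair(pair(e, b), pair(a, a)))  →  b   [R5 at ε]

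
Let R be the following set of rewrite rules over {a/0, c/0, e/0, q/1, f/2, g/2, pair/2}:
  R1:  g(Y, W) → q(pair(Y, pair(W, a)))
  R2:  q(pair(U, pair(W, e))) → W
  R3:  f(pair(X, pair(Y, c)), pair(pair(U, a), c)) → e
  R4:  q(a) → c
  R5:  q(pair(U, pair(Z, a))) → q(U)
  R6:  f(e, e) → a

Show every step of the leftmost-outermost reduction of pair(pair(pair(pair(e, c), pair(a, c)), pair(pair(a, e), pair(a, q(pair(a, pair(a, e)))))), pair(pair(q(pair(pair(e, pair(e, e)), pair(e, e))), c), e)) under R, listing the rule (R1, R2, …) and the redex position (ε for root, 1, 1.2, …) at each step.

pair(pair(pair(pair(e, c), pair(a, c)), pair(pair(a, e), pair(a, a))), pair(pair(e, c), e))

1. pair(pair(pair(pair(e, c), pair(a, c)), pair(pair(a, e), pair(a, q(pair(a, pair(a, e)))))), pair(pair(q(pair(pair(e, pair(e, e)), pair(e, e))), c), e))  →  pair(pair(pair(pair(e, c), pair(a, c)), pair(pair(a, e), pair(a, a))), pair(pair(q(pair(pair(e, pair(e, e)), pair(e, e))), c), e))   [R2 at 1.2.2.2]
2. pair(pair(pair(pair(e, c), pair(a, c)), pair(pair(a, e), pair(a, a))), pair(pair(q(pair(pair(e, pair(e, e)), pair(e, e))), c), e))  →  pair(pair(pair(pair(e, c), pair(a, c)), pair(pair(a, e), pair(a, a))), pair(pair(e, c), e))   [R2 at 2.1.1]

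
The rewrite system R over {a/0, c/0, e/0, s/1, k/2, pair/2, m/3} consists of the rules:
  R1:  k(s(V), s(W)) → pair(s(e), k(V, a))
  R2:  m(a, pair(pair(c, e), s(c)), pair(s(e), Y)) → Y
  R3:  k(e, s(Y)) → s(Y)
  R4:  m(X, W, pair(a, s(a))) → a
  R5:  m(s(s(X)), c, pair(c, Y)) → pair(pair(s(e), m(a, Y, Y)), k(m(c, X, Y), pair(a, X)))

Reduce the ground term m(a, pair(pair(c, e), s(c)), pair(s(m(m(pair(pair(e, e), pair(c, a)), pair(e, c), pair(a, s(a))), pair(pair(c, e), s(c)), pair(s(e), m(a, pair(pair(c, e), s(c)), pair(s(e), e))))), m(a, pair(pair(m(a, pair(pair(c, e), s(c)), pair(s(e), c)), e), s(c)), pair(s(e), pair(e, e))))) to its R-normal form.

pair(e, e)

1. m(a, pair(pair(c, e), s(c)), pair(s(m(m(pair(pair(e, e), pair(c, a)), pair(e, c), pair(a, s(a))), pair(pair(c, e), s(c)), pair(s(e), m(a, pair(pair(c, e), s(c)), pair(s(e), e))))), m(a, pair(pair(m(a, pair(pair(c, e), s(c)), pair(s(e), c)), e), s(c)), pair(s(e), pair(e, e)))))  →  m(a, pair(pair(c, e), s(c)), pair(s(m(a, pair(pair(c, e), s(c)), pair(s(e), m(a, pair(pair(c, e), s(c)), pair(s(e), e))))), m(a, pair(pair(m(a, pair(pair(c, e), s(c)), pair(s(e), c)), e), s(c)), pair(s(e), pair(e, e)))))   [R4 at 3.1.1.1]
2. m(a, pair(pair(c, e), s(c)), pair(s(m(a, pair(pair(c, e), s(c)), pair(s(e), m(a, pair(pair(c, e), s(c)), pair(s(e), e))))), m(a, pair(pair(m(a, pair(pair(c, e), s(c)), pair(s(e), c)), e), s(c)), pair(s(e), pair(e, e)))))  →  m(a, pair(pair(c, e), s(c)), pair(s(m(a, pair(pair(c, e), s(c)), pair(s(e), e))), m(a, pair(pair(m(a, pair(pair(c, e), s(c)), pair(s(e), c)), e), s(c)), pair(s(e), pair(e, e)))))   [R2 at 3.1.1]
3. m(a, pair(pair(c, e), s(c)), pair(s(m(a, pair(pair(c, e), s(c)), pair(s(e), e))), m(a, pair(pair(m(a, pair(pair(c, e), s(c)), pair(s(e), c)), e), s(c)), pair(s(e), pair(e, e)))))  →  m(a, pair(pair(c, e), s(c)), pair(s(e), m(a, pair(pair(m(a, pair(pair(c, e), s(c)), pair(s(e), c)), e), s(c)), pair(s(e), pair(e, e)))))   [R2 at 3.1.1]
4. m(a, pair(pair(c, e), s(c)), pair(s(e), m(a, pair(pair(m(a, pair(pair(c, e), s(c)), pair(s(e), c)), e), s(c)), pair(s(e), pair(e, e)))))  →  m(a, pair(pair(m(a, pair(pair(c, e), s(c)), pair(s(e), c)), e), s(c)), pair(s(e), pair(e, e)))   [R2 at ε]
5. m(a, pair(pair(m(a, pair(pair(c, e), s(c)), pair(s(e), c)), e), s(c)), pair(s(e), pair(e, e)))  →  m(a, pair(pair(c, e), s(c)), pair(s(e), pair(e, e)))   [R2 at 2.1.1]
6. m(a, pair(pair(c, e), s(c)), pair(s(e), pair(e, e)))  →  pair(e, e)   [R2 at ε]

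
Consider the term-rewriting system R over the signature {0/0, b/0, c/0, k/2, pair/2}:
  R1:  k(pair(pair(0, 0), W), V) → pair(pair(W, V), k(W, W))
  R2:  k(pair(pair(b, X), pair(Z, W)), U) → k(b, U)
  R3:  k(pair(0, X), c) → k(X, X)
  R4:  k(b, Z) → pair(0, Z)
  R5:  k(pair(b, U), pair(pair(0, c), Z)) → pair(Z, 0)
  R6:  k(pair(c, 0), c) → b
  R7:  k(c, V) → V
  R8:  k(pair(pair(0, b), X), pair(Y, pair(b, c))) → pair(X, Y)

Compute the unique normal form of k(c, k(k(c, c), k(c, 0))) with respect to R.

1. k(c, k(k(c, c), k(c, 0)))  →  k(k(c, c), k(c, 0))   [R7 at ε]
2. k(k(c, c), k(c, 0))  →  k(c, k(c, 0))   [R7 at 1]
3. k(c, k(c, 0))  →  k(c, 0)   [R7 at ε]
4. k(c, 0)  →  0   [R7 at ε]

0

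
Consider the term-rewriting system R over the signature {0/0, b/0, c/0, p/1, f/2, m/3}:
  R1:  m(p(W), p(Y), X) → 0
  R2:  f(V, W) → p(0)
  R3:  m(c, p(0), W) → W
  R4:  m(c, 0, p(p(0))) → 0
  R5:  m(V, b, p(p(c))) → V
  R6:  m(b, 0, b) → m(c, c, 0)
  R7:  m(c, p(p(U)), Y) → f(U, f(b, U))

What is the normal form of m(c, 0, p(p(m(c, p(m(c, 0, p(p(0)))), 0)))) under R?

1. m(c, 0, p(p(m(c, p(m(c, 0, p(p(0)))), 0))))  →  m(c, 0, p(p(m(c, p(0), 0))))   [R4 at 3.1.1.2.1]
2. m(c, 0, p(p(m(c, p(0), 0))))  →  m(c, 0, p(p(0)))   [R3 at 3.1.1]
3. m(c, 0, p(p(0)))  →  0   [R4 at ε]

0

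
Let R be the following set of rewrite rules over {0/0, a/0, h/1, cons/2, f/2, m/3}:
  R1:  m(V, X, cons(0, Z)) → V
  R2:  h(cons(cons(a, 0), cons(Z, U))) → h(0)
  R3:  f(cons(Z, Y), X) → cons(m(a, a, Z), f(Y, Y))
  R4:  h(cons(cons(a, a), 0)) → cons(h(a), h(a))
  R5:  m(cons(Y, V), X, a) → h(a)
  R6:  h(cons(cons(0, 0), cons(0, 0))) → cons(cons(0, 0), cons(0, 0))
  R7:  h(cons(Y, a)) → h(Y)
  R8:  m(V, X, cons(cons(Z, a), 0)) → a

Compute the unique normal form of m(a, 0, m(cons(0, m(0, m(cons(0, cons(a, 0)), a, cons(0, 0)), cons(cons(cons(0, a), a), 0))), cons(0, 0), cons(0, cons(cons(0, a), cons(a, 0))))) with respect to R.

1. m(a, 0, m(cons(0, m(0, m(cons(0, cons(a, 0)), a, cons(0, 0)), cons(cons(cons(0, a), a), 0))), cons(0, 0), cons(0, cons(cons(0, a), cons(a, 0)))))  →  m(a, 0, cons(0, m(0, m(cons(0, cons(a, 0)), a, cons(0, 0)), cons(cons(cons(0, a), a), 0))))   [R1 at 3]
2. m(a, 0, cons(0, m(0, m(cons(0, cons(a, 0)), a, cons(0, 0)), cons(cons(cons(0, a), a), 0))))  →  a   [R1 at ε]

a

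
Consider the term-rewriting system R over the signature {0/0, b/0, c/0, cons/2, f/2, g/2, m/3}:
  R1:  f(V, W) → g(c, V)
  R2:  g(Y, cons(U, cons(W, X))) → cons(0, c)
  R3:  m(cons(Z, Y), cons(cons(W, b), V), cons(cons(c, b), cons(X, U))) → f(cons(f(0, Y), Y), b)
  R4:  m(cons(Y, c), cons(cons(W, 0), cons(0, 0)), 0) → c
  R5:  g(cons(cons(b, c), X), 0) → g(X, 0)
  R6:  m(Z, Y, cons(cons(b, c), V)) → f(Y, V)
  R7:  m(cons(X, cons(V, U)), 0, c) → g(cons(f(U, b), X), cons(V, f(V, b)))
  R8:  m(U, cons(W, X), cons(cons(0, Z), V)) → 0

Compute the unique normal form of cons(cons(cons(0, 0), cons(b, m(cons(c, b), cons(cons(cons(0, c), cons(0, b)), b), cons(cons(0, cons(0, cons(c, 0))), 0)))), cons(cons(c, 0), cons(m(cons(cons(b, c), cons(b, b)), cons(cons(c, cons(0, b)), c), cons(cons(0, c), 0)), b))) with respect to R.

1. cons(cons(cons(0, 0), cons(b, m(cons(c, b), cons(cons(cons(0, c), cons(0, b)), b), cons(cons(0, cons(0, cons(c, 0))), 0)))), cons(cons(c, 0), cons(m(cons(cons(b, c), cons(b, b)), cons(cons(c, cons(0, b)), c), cons(cons(0, c), 0)), b)))  →  cons(cons(cons(0, 0), cons(b, 0)), cons(cons(c, 0), cons(m(cons(cons(b, c), cons(b, b)), cons(cons(c, cons(0, b)), c), cons(cons(0, c), 0)), b)))   [R8 at 1.2.2]
2. cons(cons(cons(0, 0), cons(b, 0)), cons(cons(c, 0), cons(m(cons(cons(b, c), cons(b, b)), cons(cons(c, cons(0, b)), c), cons(cons(0, c), 0)), b)))  →  cons(cons(cons(0, 0), cons(b, 0)), cons(cons(c, 0), cons(0, b)))   [R8 at 2.2.1]

cons(cons(cons(0, 0), cons(b, 0)), cons(cons(c, 0), cons(0, b)))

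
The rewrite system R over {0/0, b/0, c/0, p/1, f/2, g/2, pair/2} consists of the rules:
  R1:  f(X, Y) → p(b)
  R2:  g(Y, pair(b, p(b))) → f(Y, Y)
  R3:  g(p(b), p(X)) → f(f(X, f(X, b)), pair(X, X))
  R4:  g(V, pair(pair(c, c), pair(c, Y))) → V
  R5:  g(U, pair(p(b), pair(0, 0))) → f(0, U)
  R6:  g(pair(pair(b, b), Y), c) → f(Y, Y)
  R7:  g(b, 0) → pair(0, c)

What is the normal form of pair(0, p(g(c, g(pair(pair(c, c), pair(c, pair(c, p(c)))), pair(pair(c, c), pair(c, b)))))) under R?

1. pair(0, p(g(c, g(pair(pair(c, c), pair(c, pair(c, p(c)))), pair(pair(c, c), pair(c, b))))))  →  pair(0, p(g(c, pair(pair(c, c), pair(c, pair(c, p(c)))))))   [R4 at 2.1.2]
2. pair(0, p(g(c, pair(pair(c, c), pair(c, pair(c, p(c)))))))  →  pair(0, p(c))   [R4 at 2.1]

pair(0, p(c))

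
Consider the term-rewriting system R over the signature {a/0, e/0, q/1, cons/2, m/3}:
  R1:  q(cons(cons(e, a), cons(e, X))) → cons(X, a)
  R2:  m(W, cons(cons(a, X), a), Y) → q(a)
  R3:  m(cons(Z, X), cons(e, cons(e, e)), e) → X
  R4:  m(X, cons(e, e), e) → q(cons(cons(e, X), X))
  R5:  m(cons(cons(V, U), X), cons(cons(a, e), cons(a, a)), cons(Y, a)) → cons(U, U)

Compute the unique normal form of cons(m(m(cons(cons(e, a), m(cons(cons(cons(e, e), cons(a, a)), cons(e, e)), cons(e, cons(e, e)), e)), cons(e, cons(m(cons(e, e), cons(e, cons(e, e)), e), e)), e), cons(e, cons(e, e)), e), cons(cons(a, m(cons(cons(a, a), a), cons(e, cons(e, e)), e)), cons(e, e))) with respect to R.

1. cons(m(m(cons(cons(e, a), m(cons(cons(cons(e, e), cons(a, a)), cons(e, e)), cons(e, cons(e, e)), e)), cons(e, cons(m(cons(e, e), cons(e, cons(e, e)), e), e)), e), cons(e, cons(e, e)), e), cons(cons(a, m(cons(cons(a, a), a), cons(e, cons(e, e)), e)), cons(e, e)))  →  cons(m(m(cons(cons(e, a), cons(e, e)), cons(e, cons(m(cons(e, e), cons(e, cons(e, e)), e), e)), e), cons(e, cons(e, e)), e), cons(cons(a, m(cons(cons(a, a), a), cons(e, cons(e, e)), e)), cons(e, e)))   [R3 at 1.1.1.2]
2. cons(m(m(cons(cons(e, a), cons(e, e)), cons(e, cons(m(cons(e, e), cons(e, cons(e, e)), e), e)), e), cons(e, cons(e, e)), e), cons(cons(a, m(cons(cons(a, a), a), cons(e, cons(e, e)), e)), cons(e, e)))  →  cons(m(m(cons(cons(e, a), cons(e, e)), cons(e, cons(e, e)), e), cons(e, cons(e, e)), e), cons(cons(a, m(cons(cons(a, a), a), cons(e, cons(e, e)), e)), cons(e, e)))   [R3 at 1.1.2.2.1]
3. cons(m(m(cons(cons(e, a), cons(e, e)), cons(e, cons(e, e)), e), cons(e, cons(e, e)), e), cons(cons(a, m(cons(cons(a, a), a), cons(e, cons(e, e)), e)), cons(e, e)))  →  cons(m(cons(e, e), cons(e, cons(e, e)), e), cons(cons(a, m(cons(cons(a, a), a), cons(e, cons(e, e)), e)), cons(e, e)))   [R3 at 1.1]
4. cons(m(cons(e, e), cons(e, cons(e, e)), e), cons(cons(a, m(cons(cons(a, a), a), cons(e, cons(e, e)), e)), cons(e, e)))  →  cons(e, cons(cons(a, m(cons(cons(a, a), a), cons(e, cons(e, e)), e)), cons(e, e)))   [R3 at 1]
5. cons(e, cons(cons(a, m(cons(cons(a, a), a), cons(e, cons(e, e)), e)), cons(e, e)))  →  cons(e, cons(cons(a, a), cons(e, e)))   [R3 at 2.1.2]

cons(e, cons(cons(a, a), cons(e, e)))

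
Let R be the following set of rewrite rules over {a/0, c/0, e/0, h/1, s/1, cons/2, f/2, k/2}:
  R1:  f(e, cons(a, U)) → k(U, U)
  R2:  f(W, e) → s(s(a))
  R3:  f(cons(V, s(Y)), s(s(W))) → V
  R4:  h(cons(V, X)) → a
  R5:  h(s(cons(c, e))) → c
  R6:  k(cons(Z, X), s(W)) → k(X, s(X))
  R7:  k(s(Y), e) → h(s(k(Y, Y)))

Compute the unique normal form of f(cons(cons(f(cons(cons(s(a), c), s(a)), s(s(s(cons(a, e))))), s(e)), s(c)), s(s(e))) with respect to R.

cons(cons(s(a), c), s(e))

1. f(cons(cons(f(cons(cons(s(a), c), s(a)), s(s(s(cons(a, e))))), s(e)), s(c)), s(s(e)))  →  cons(f(cons(cons(s(a), c), s(a)), s(s(s(cons(a, e))))), s(e))   [R3 at ε]
2. cons(f(cons(cons(s(a), c), s(a)), s(s(s(cons(a, e))))), s(e))  →  cons(cons(s(a), c), s(e))   [R3 at 1]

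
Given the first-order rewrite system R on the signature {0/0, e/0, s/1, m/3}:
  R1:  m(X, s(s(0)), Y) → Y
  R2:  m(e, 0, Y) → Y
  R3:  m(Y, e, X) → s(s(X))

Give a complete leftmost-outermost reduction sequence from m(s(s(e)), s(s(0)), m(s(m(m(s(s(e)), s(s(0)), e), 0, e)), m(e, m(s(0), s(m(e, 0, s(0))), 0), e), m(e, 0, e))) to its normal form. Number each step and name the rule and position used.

1. m(s(s(e)), s(s(0)), m(s(m(m(s(s(e)), s(s(0)), e), 0, e)), m(e, m(s(0), s(m(e, 0, s(0))), 0), e), m(e, 0, e)))  →  m(s(m(m(s(s(e)), s(s(0)), e), 0, e)), m(e, m(s(0), s(m(e, 0, s(0))), 0), e), m(e, 0, e))   [R1 at ε]
2. m(s(m(m(s(s(e)), s(s(0)), e), 0, e)), m(e, m(s(0), s(m(e, 0, s(0))), 0), e), m(e, 0, e))  →  m(s(m(e, 0, e)), m(e, m(s(0), s(m(e, 0, s(0))), 0), e), m(e, 0, e))   [R1 at 1.1.1]
3. m(s(m(e, 0, e)), m(e, m(s(0), s(m(e, 0, s(0))), 0), e), m(e, 0, e))  →  m(s(e), m(e, m(s(0), s(m(e, 0, s(0))), 0), e), m(e, 0, e))   [R2 at 1.1]
4. m(s(e), m(e, m(s(0), s(m(e, 0, s(0))), 0), e), m(e, 0, e))  →  m(s(e), m(e, m(s(0), s(s(0)), 0), e), m(e, 0, e))   [R2 at 2.2.2.1]
5. m(s(e), m(e, m(s(0), s(s(0)), 0), e), m(e, 0, e))  →  m(s(e), m(e, 0, e), m(e, 0, e))   [R1 at 2.2]
6. m(s(e), m(e, 0, e), m(e, 0, e))  →  m(s(e), e, m(e, 0, e))   [R2 at 2]
7. m(s(e), e, m(e, 0, e))  →  s(s(m(e, 0, e)))   [R3 at ε]
8. s(s(m(e, 0, e)))  →  s(s(e))   [R2 at 1.1]

s(s(e))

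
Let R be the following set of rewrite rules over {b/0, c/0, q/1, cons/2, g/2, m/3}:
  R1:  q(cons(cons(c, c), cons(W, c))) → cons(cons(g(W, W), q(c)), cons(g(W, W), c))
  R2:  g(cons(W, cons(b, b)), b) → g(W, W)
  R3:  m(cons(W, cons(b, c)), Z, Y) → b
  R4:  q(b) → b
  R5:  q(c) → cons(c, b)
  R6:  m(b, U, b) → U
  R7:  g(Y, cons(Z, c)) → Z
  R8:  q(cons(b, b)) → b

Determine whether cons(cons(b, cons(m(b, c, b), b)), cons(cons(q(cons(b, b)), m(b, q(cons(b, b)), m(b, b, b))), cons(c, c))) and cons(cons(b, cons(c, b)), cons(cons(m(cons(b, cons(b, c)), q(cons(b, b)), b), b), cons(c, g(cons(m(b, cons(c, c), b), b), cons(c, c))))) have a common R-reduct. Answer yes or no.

Reduce t₁ = cons(cons(b, cons(m(b, c, b), b)), cons(cons(q(cons(b, b)), m(b, q(cons(b, b)), m(b, b, b))), cons(c, c))):
1. cons(cons(b, cons(m(b, c, b), b)), cons(cons(q(cons(b, b)), m(b, q(cons(b, b)), m(b, b, b))), cons(c, c)))  →  cons(cons(b, cons(c, b)), cons(cons(q(cons(b, b)), m(b, q(cons(b, b)), m(b, b, b))), cons(c, c)))   [R6 at 1.2.1]
2. cons(cons(b, cons(c, b)), cons(cons(q(cons(b, b)), m(b, q(cons(b, b)), m(b, b, b))), cons(c, c)))  →  cons(cons(b, cons(c, b)), cons(cons(b, m(b, q(cons(b, b)), m(b, b, b))), cons(c, c)))   [R8 at 2.1.1]
3. cons(cons(b, cons(c, b)), cons(cons(b, m(b, q(cons(b, b)), m(b, b, b))), cons(c, c)))  →  cons(cons(b, cons(c, b)), cons(cons(b, m(b, b, m(b, b, b))), cons(c, c)))   [R8 at 2.1.2.2]
4. cons(cons(b, cons(c, b)), cons(cons(b, m(b, b, m(b, b, b))), cons(c, c)))  →  cons(cons(b, cons(c, b)), cons(cons(b, m(b, b, b)), cons(c, c)))   [R6 at 2.1.2.3]
5. cons(cons(b, cons(c, b)), cons(cons(b, m(b, b, b)), cons(c, c)))  →  cons(cons(b, cons(c, b)), cons(cons(b, b), cons(c, c)))   [R6 at 2.1.2]

Reduce t₂ = cons(cons(b, cons(c, b)), cons(cons(m(cons(b, cons(b, c)), q(cons(b, b)), b), b), cons(c, g(cons(m(b, cons(c, c), b), b), cons(c, c))))):
1. cons(cons(b, cons(c, b)), cons(cons(m(cons(b, cons(b, c)), q(cons(b, b)), b), b), cons(c, g(cons(m(b, cons(c, c), b), b), cons(c, c)))))  →  cons(cons(b, cons(c, b)), cons(cons(b, b), cons(c, g(cons(m(b, cons(c, c), b), b), cons(c, c)))))   [R3 at 2.1.1]
2. cons(cons(b, cons(c, b)), cons(cons(b, b), cons(c, g(cons(m(b, cons(c, c), b), b), cons(c, c)))))  →  cons(cons(b, cons(c, b)), cons(cons(b, b), cons(c, c)))   [R7 at 2.2.2]

yes — NF(t₁) = cons(cons(b, cons(c, b)), cons(cons(b, b), cons(c, c))), NF(t₂) = cons(cons(b, cons(c, b)), cons(cons(b, b), cons(c, c)))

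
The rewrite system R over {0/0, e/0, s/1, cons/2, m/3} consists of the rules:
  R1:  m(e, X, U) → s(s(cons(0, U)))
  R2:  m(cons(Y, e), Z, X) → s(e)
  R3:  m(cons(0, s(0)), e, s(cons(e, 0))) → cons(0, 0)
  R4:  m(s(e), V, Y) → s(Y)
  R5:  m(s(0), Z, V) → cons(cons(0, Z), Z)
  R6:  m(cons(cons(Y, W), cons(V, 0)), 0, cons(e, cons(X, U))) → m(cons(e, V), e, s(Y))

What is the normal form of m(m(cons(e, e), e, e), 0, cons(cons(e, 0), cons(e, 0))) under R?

1. m(m(cons(e, e), e, e), 0, cons(cons(e, 0), cons(e, 0)))  →  m(s(e), 0, cons(cons(e, 0), cons(e, 0)))   [R2 at 1]
2. m(s(e), 0, cons(cons(e, 0), cons(e, 0)))  →  s(cons(cons(e, 0), cons(e, 0)))   [R4 at ε]

s(cons(cons(e, 0), cons(e, 0)))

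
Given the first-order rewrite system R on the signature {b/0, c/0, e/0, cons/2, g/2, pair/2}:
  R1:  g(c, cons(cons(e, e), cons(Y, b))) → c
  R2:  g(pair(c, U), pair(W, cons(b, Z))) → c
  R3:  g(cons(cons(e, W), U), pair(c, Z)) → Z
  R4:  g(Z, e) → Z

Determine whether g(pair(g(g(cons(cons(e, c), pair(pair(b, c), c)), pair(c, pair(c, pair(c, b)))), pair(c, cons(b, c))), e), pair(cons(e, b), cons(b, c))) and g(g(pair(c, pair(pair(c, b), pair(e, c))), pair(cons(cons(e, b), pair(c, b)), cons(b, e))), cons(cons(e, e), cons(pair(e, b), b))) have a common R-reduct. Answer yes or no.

Reduce t₁ = g(pair(g(g(cons(cons(e, c), pair(pair(b, c), c)), pair(c, pair(c, pair(c, b)))), pair(c, cons(b, c))), e), pair(cons(e, b), cons(b, c))):
1. g(pair(g(g(cons(cons(e, c), pair(pair(b, c), c)), pair(c, pair(c, pair(c, b)))), pair(c, cons(b, c))), e), pair(cons(e, b), cons(b, c)))  →  g(pair(g(pair(c, pair(c, b)), pair(c, cons(b, c))), e), pair(cons(e, b), cons(b, c)))   [R3 at 1.1.1]
2. g(pair(g(pair(c, pair(c, b)), pair(c, cons(b, c))), e), pair(cons(e, b), cons(b, c)))  →  g(pair(c, e), pair(cons(e, b), cons(b, c)))   [R2 at 1.1]
3. g(pair(c, e), pair(cons(e, b), cons(b, c)))  →  c   [R2 at ε]

Reduce t₂ = g(g(pair(c, pair(pair(c, b), pair(e, c))), pair(cons(cons(e, b), pair(c, b)), cons(b, e))), cons(cons(e, e), cons(pair(e, b), b))):
1. g(g(pair(c, pair(pair(c, b), pair(e, c))), pair(cons(cons(e, b), pair(c, b)), cons(b, e))), cons(cons(e, e), cons(pair(e, b), b)))  →  g(c, cons(cons(e, e), cons(pair(e, b), b)))   [R2 at 1]
2. g(c, cons(cons(e, e), cons(pair(e, b), b)))  →  c   [R1 at ε]

yes — NF(t₁) = c, NF(t₂) = c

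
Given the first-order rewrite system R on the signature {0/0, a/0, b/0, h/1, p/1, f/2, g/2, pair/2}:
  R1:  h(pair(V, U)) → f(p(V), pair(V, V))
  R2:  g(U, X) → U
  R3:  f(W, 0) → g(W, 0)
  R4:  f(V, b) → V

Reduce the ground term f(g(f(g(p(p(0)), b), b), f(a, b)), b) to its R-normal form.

p(p(0))

1. f(g(f(g(p(p(0)), b), b), f(a, b)), b)  →  g(f(g(p(p(0)), b), b), f(a, b))   [R4 at ε]
2. g(f(g(p(p(0)), b), b), f(a, b))  →  f(g(p(p(0)), b), b)   [R2 at ε]
3. f(g(p(p(0)), b), b)  →  g(p(p(0)), b)   [R4 at ε]
4. g(p(p(0)), b)  →  p(p(0))   [R2 at ε]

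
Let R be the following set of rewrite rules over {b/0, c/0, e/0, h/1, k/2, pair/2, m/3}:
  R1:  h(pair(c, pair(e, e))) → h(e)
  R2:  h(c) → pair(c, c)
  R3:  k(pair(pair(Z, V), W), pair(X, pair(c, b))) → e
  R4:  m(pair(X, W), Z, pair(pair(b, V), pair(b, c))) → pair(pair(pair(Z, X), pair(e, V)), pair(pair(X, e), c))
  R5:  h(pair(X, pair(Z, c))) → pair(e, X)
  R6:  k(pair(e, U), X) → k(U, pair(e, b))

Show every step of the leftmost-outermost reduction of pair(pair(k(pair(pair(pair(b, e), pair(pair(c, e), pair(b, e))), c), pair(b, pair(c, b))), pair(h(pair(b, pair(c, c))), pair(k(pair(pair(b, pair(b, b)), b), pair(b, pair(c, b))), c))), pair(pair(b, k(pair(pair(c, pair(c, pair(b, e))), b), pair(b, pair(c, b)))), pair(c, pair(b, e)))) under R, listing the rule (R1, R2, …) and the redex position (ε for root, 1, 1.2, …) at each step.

1. pair(pair(k(pair(pair(pair(b, e), pair(pair(c, e), pair(b, e))), c), pair(b, pair(c, b))), pair(h(pair(b, pair(c, c))), pair(k(pair(pair(b, pair(b, b)), b), pair(b, pair(c, b))), c))), pair(pair(b, k(pair(pair(c, pair(c, pair(b, e))), b), pair(b, pair(c, b)))), pair(c, pair(b, e))))  →  pair(pair(e, pair(h(pair(b, pair(c, c))), pair(k(pair(pair(b, pair(b, b)), b), pair(b, pair(c, b))), c))), pair(pair(b, k(pair(pair(c, pair(c, pair(b, e))), b), pair(b, pair(c, b)))), pair(c, pair(b, e))))   [R3 at 1.1]
2. pair(pair(e, pair(h(pair(b, pair(c, c))), pair(k(pair(pair(b, pair(b, b)), b), pair(b, pair(c, b))), c))), pair(pair(b, k(pair(pair(c, pair(c, pair(b, e))), b), pair(b, pair(c, b)))), pair(c, pair(b, e))))  →  pair(pair(e, pair(pair(e, b), pair(k(pair(pair(b, pair(b, b)), b), pair(b, pair(c, b))), c))), pair(pair(b, k(pair(pair(c, pair(c, pair(b, e))), b), pair(b, pair(c, b)))), pair(c, pair(b, e))))   [R5 at 1.2.1]
3. pair(pair(e, pair(pair(e, b), pair(k(pair(pair(b, pair(b, b)), b), pair(b, pair(c, b))), c))), pair(pair(b, k(pair(pair(c, pair(c, pair(b, e))), b), pair(b, pair(c, b)))), pair(c, pair(b, e))))  →  pair(pair(e, pair(pair(e, b), pair(e, c))), pair(pair(b, k(pair(pair(c, pair(c, pair(b, e))), b), pair(b, pair(c, b)))), pair(c, pair(b, e))))   [R3 at 1.2.2.1]
4. pair(pair(e, pair(pair(e, b), pair(e, c))), pair(pair(b, k(pair(pair(c, pair(c, pair(b, e))), b), pair(b, pair(c, b)))), pair(c, pair(b, e))))  →  pair(pair(e, pair(pair(e, b), pair(e, c))), pair(pair(b, e), pair(c, pair(b, e))))   [R3 at 2.1.2]

pair(pair(e, pair(pair(e, b), pair(e, c))), pair(pair(b, e), pair(c, pair(b, e))))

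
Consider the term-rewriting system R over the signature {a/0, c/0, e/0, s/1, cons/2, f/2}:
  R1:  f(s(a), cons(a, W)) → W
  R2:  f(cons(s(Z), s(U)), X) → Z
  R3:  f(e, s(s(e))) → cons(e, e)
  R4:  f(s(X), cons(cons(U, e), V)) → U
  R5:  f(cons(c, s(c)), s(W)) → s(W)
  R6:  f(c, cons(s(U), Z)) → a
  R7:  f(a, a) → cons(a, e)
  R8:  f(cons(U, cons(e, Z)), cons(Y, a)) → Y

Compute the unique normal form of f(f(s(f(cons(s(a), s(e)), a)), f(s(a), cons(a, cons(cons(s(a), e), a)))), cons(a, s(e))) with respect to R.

1. f(f(s(f(cons(s(a), s(e)), a)), f(s(a), cons(a, cons(cons(s(a), e), a)))), cons(a, s(e)))  →  f(f(s(a), f(s(a), cons(a, cons(cons(s(a), e), a)))), cons(a, s(e)))   [R2 at 1.1.1]
2. f(f(s(a), f(s(a), cons(a, cons(cons(s(a), e), a)))), cons(a, s(e)))  →  f(f(s(a), cons(cons(s(a), e), a)), cons(a, s(e)))   [R1 at 1.2]
3. f(f(s(a), cons(cons(s(a), e), a)), cons(a, s(e)))  →  f(s(a), cons(a, s(e)))   [R4 at 1]
4. f(s(a), cons(a, s(e)))  →  s(e)   [R1 at ε]

s(e)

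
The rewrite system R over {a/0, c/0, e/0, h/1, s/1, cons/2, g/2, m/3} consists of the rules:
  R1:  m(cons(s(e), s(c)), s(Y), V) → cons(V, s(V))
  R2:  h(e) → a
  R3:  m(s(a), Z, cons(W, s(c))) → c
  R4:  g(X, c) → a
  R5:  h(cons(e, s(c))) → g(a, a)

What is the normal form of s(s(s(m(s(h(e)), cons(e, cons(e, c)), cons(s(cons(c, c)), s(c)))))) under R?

1. s(s(s(m(s(h(e)), cons(e, cons(e, c)), cons(s(cons(c, c)), s(c))))))  →  s(s(s(m(s(a), cons(e, cons(e, c)), cons(s(cons(c, c)), s(c))))))   [R2 at 1.1.1.1.1]
2. s(s(s(m(s(a), cons(e, cons(e, c)), cons(s(cons(c, c)), s(c))))))  →  s(s(s(c)))   [R3 at 1.1.1]

s(s(s(c)))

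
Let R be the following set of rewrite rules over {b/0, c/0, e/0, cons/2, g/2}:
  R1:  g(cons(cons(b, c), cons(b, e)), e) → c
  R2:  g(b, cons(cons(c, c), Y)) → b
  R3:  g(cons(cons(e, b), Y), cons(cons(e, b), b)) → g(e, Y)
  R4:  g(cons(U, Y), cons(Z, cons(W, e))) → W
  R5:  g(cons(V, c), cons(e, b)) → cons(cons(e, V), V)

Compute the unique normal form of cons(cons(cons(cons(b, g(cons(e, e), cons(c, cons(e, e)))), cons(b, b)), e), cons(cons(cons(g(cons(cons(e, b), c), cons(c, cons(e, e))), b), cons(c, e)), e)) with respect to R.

cons(cons(cons(cons(b, e), cons(b, b)), e), cons(cons(cons(e, b), cons(c, e)), e))

1. cons(cons(cons(cons(b, g(cons(e, e), cons(c, cons(e, e)))), cons(b, b)), e), cons(cons(cons(g(cons(cons(e, b), c), cons(c, cons(e, e))), b), cons(c, e)), e))  →  cons(cons(cons(cons(b, e), cons(b, b)), e), cons(cons(cons(g(cons(cons(e, b), c), cons(c, cons(e, e))), b), cons(c, e)), e))   [R4 at 1.1.1.2]
2. cons(cons(cons(cons(b, e), cons(b, b)), e), cons(cons(cons(g(cons(cons(e, b), c), cons(c, cons(e, e))), b), cons(c, e)), e))  →  cons(cons(cons(cons(b, e), cons(b, b)), e), cons(cons(cons(e, b), cons(c, e)), e))   [R4 at 2.1.1.1]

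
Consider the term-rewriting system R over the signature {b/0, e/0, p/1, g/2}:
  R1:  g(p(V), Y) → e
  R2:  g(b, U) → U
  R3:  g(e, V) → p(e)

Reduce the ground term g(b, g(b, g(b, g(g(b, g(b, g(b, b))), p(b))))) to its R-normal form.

1. g(b, g(b, g(b, g(g(b, g(b, g(b, b))), p(b)))))  →  g(b, g(b, g(g(b, g(b, g(b, b))), p(b))))   [R2 at ε]
2. g(b, g(b, g(g(b, g(b, g(b, b))), p(b))))  →  g(b, g(g(b, g(b, g(b, b))), p(b)))   [R2 at ε]
3. g(b, g(g(b, g(b, g(b, b))), p(b)))  →  g(g(b, g(b, g(b, b))), p(b))   [R2 at ε]
4. g(g(b, g(b, g(b, b))), p(b))  →  g(g(b, g(b, b)), p(b))   [R2 at 1]
5. g(g(b, g(b, b)), p(b))  →  g(g(b, b), p(b))   [R2 at 1]
6. g(g(b, b), p(b))  →  g(b, p(b))   [R2 at 1]
7. g(b, p(b))  →  p(b)   [R2 at ε]

p(b)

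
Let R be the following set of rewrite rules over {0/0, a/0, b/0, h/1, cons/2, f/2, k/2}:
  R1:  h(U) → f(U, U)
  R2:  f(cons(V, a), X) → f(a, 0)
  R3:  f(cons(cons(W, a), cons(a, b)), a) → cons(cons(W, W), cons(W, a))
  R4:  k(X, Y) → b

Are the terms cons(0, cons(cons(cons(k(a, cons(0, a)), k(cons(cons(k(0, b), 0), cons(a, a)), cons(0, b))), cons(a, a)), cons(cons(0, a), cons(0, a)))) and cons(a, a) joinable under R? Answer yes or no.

no — NF(t₁) = cons(0, cons(cons(cons(b, b), cons(a, a)), cons(cons(0, a), cons(0, a)))), NF(t₂) = cons(a, a)

Reduce t₁ = cons(0, cons(cons(cons(k(a, cons(0, a)), k(cons(cons(k(0, b), 0), cons(a, a)), cons(0, b))), cons(a, a)), cons(cons(0, a), cons(0, a)))):
1. cons(0, cons(cons(cons(k(a, cons(0, a)), k(cons(cons(k(0, b), 0), cons(a, a)), cons(0, b))), cons(a, a)), cons(cons(0, a), cons(0, a))))  →  cons(0, cons(cons(cons(b, k(cons(cons(k(0, b), 0), cons(a, a)), cons(0, b))), cons(a, a)), cons(cons(0, a), cons(0, a))))   [R4 at 2.1.1.1]
2. cons(0, cons(cons(cons(b, k(cons(cons(k(0, b), 0), cons(a, a)), cons(0, b))), cons(a, a)), cons(cons(0, a), cons(0, a))))  →  cons(0, cons(cons(cons(b, b), cons(a, a)), cons(cons(0, a), cons(0, a))))   [R4 at 2.1.1.2]

Reduce t₂ = cons(a, a):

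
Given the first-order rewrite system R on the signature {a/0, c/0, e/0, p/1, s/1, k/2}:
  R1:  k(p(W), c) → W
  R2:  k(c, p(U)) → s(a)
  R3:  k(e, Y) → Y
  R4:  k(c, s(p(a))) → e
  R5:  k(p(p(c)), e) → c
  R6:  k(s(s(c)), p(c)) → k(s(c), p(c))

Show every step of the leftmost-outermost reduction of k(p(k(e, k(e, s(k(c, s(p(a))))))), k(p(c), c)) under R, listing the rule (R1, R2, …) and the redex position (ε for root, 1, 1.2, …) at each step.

s(e)

1. k(p(k(e, k(e, s(k(c, s(p(a))))))), k(p(c), c))  →  k(p(k(e, s(k(c, s(p(a)))))), k(p(c), c))   [R3 at 1.1]
2. k(p(k(e, s(k(c, s(p(a)))))), k(p(c), c))  →  k(p(s(k(c, s(p(a))))), k(p(c), c))   [R3 at 1.1]
3. k(p(s(k(c, s(p(a))))), k(p(c), c))  →  k(p(s(e)), k(p(c), c))   [R4 at 1.1.1]
4. k(p(s(e)), k(p(c), c))  →  k(p(s(e)), c)   [R1 at 2]
5. k(p(s(e)), c)  →  s(e)   [R1 at ε]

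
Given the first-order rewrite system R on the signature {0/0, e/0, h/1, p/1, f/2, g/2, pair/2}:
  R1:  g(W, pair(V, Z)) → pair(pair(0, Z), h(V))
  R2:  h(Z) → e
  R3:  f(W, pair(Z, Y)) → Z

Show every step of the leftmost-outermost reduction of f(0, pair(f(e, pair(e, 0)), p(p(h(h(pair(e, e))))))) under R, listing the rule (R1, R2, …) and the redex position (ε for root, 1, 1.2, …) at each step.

e

1. f(0, pair(f(e, pair(e, 0)), p(p(h(h(pair(e, e)))))))  →  f(e, pair(e, 0))   [R3 at ε]
2. f(e, pair(e, 0))  →  e   [R3 at ε]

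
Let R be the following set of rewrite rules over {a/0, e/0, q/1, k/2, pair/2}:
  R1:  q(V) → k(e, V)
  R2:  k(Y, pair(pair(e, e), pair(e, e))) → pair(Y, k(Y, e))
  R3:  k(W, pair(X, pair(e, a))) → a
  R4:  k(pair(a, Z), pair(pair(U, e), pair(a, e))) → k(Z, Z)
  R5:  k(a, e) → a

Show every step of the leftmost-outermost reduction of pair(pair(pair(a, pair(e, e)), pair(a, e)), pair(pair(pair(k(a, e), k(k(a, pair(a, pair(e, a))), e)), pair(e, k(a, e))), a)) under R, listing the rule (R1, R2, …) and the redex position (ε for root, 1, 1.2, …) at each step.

pair(pair(pair(a, pair(e, e)), pair(a, e)), pair(pair(pair(a, a), pair(e, a)), a))

1. pair(pair(pair(a, pair(e, e)), pair(a, e)), pair(pair(pair(k(a, e), k(k(a, pair(a, pair(e, a))), e)), pair(e, k(a, e))), a))  →  pair(pair(pair(a, pair(e, e)), pair(a, e)), pair(pair(pair(a, k(k(a, pair(a, pair(e, a))), e)), pair(e, k(a, e))), a))   [R5 at 2.1.1.1]
2. pair(pair(pair(a, pair(e, e)), pair(a, e)), pair(pair(pair(a, k(k(a, pair(a, pair(e, a))), e)), pair(e, k(a, e))), a))  →  pair(pair(pair(a, pair(e, e)), pair(a, e)), pair(pair(pair(a, k(a, e)), pair(e, k(a, e))), a))   [R3 at 2.1.1.2.1]
3. pair(pair(pair(a, pair(e, e)), pair(a, e)), pair(pair(pair(a, k(a, e)), pair(e, k(a, e))), a))  →  pair(pair(pair(a, pair(e, e)), pair(a, e)), pair(pair(pair(a, a), pair(e, k(a, e))), a))   [R5 at 2.1.1.2]
4. pair(pair(pair(a, pair(e, e)), pair(a, e)), pair(pair(pair(a, a), pair(e, k(a, e))), a))  →  pair(pair(pair(a, pair(e, e)), pair(a, e)), pair(pair(pair(a, a), pair(e, a)), a))   [R5 at 2.1.2.2]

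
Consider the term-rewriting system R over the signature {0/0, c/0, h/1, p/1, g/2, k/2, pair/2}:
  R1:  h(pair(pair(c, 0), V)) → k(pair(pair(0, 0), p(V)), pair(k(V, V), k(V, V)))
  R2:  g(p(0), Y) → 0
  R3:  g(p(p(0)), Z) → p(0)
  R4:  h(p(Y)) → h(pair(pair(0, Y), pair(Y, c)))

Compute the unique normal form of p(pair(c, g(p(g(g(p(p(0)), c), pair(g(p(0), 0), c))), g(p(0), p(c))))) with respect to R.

1. p(pair(c, g(p(g(g(p(p(0)), c), pair(g(p(0), 0), c))), g(p(0), p(c)))))  →  p(pair(c, g(p(g(p(0), pair(g(p(0), 0), c))), g(p(0), p(c)))))   [R3 at 1.2.1.1.1]
2. p(pair(c, g(p(g(p(0), pair(g(p(0), 0), c))), g(p(0), p(c)))))  →  p(pair(c, g(p(0), g(p(0), p(c)))))   [R2 at 1.2.1.1]
3. p(pair(c, g(p(0), g(p(0), p(c)))))  →  p(pair(c, 0))   [R2 at 1.2]

p(pair(c, 0))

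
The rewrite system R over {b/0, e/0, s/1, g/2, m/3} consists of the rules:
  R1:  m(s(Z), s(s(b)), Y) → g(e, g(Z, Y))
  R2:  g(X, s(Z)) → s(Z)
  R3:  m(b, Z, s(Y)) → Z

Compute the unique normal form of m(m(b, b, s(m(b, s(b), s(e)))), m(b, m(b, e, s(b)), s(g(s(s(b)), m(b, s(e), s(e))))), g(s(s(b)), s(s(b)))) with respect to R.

1. m(m(b, b, s(m(b, s(b), s(e)))), m(b, m(b, e, s(b)), s(g(s(s(b)), m(b, s(e), s(e))))), g(s(s(b)), s(s(b))))  →  m(b, m(b, m(b, e, s(b)), s(g(s(s(b)), m(b, s(e), s(e))))), g(s(s(b)), s(s(b))))   [R3 at 1]
2. m(b, m(b, m(b, e, s(b)), s(g(s(s(b)), m(b, s(e), s(e))))), g(s(s(b)), s(s(b))))  →  m(b, m(b, e, s(b)), g(s(s(b)), s(s(b))))   [R3 at 2]
3. m(b, m(b, e, s(b)), g(s(s(b)), s(s(b))))  →  m(b, e, g(s(s(b)), s(s(b))))   [R3 at 2]
4. m(b, e, g(s(s(b)), s(s(b))))  →  m(b, e, s(s(b)))   [R2 at 3]
5. m(b, e, s(s(b)))  →  e   [R3 at ε]

e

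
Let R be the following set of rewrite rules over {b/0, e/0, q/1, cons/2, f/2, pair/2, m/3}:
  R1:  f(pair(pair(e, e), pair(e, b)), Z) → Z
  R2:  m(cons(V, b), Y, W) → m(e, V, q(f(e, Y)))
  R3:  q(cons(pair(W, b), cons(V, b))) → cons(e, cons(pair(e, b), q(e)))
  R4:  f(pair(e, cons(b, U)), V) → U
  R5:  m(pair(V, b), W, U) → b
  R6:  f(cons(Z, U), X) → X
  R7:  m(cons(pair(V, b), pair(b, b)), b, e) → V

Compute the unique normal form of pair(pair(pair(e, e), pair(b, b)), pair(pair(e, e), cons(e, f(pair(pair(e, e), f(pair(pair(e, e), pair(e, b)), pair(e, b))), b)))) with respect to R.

pair(pair(pair(e, e), pair(b, b)), pair(pair(e, e), cons(e, b)))

1. pair(pair(pair(e, e), pair(b, b)), pair(pair(e, e), cons(e, f(pair(pair(e, e), f(pair(pair(e, e), pair(e, b)), pair(e, b))), b))))  →  pair(pair(pair(e, e), pair(b, b)), pair(pair(e, e), cons(e, f(pair(pair(e, e), pair(e, b)), b))))   [R1 at 2.2.2.1.2]
2. pair(pair(pair(e, e), pair(b, b)), pair(pair(e, e), cons(e, f(pair(pair(e, e), pair(e, b)), b))))  →  pair(pair(pair(e, e), pair(b, b)), pair(pair(e, e), cons(e, b)))   [R1 at 2.2.2]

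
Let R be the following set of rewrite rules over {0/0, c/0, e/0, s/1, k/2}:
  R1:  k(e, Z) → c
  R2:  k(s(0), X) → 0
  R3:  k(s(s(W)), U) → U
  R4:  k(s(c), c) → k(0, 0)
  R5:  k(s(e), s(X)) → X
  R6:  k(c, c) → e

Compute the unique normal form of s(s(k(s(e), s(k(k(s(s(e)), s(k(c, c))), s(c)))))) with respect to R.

1. s(s(k(s(e), s(k(k(s(s(e)), s(k(c, c))), s(c))))))  →  s(s(k(k(s(s(e)), s(k(c, c))), s(c))))   [R5 at 1.1]
2. s(s(k(k(s(s(e)), s(k(c, c))), s(c))))  →  s(s(k(s(k(c, c)), s(c))))   [R3 at 1.1.1]
3. s(s(k(s(k(c, c)), s(c))))  →  s(s(k(s(e), s(c))))   [R6 at 1.1.1.1]
4. s(s(k(s(e), s(c))))  →  s(s(c))   [R5 at 1.1]

s(s(c))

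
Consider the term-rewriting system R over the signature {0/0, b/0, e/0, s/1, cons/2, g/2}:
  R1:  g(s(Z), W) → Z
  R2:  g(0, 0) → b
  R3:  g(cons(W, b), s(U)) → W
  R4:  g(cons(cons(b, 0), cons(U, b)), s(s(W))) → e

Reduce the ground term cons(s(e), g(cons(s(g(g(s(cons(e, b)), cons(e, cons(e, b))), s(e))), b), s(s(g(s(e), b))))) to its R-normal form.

1. cons(s(e), g(cons(s(g(g(s(cons(e, b)), cons(e, cons(e, b))), s(e))), b), s(s(g(s(e), b)))))  →  cons(s(e), s(g(g(s(cons(e, b)), cons(e, cons(e, b))), s(e))))   [R3 at 2]
2. cons(s(e), s(g(g(s(cons(e, b)), cons(e, cons(e, b))), s(e))))  →  cons(s(e), s(g(cons(e, b), s(e))))   [R1 at 2.1.1]
3. cons(s(e), s(g(cons(e, b), s(e))))  →  cons(s(e), s(e))   [R3 at 2.1]

cons(s(e), s(e))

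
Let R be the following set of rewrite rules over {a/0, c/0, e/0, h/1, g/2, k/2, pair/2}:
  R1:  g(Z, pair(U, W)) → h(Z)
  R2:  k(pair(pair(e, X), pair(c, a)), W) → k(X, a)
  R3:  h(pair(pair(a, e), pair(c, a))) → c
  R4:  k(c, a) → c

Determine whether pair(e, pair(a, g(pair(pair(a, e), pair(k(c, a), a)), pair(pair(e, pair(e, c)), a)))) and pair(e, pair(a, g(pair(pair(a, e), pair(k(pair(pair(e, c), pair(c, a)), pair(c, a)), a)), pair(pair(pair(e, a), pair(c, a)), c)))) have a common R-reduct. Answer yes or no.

Reduce t₁ = pair(e, pair(a, g(pair(pair(a, e), pair(k(c, a), a)), pair(pair(e, pair(e, c)), a)))):
1. pair(e, pair(a, g(pair(pair(a, e), pair(k(c, a), a)), pair(pair(e, pair(e, c)), a))))  →  pair(e, pair(a, h(pair(pair(a, e), pair(k(c, a), a)))))   [R1 at 2.2]
2. pair(e, pair(a, h(pair(pair(a, e), pair(k(c, a), a)))))  →  pair(e, pair(a, h(pair(pair(a, e), pair(c, a)))))   [R4 at 2.2.1.2.1]
3. pair(e, pair(a, h(pair(pair(a, e), pair(c, a)))))  →  pair(e, pair(a, c))   [R3 at 2.2]

Reduce t₂ = pair(e, pair(a, g(pair(pair(a, e), pair(k(pair(pair(e, c), pair(c, a)), pair(c, a)), a)), pair(pair(pair(e, a), pair(c, a)), c)))):
1. pair(e, pair(a, g(pair(pair(a, e), pair(k(pair(pair(e, c), pair(c, a)), pair(c, a)), a)), pair(pair(pair(e, a), pair(c, a)), c))))  →  pair(e, pair(a, h(pair(pair(a, e), pair(k(pair(pair(e, c), pair(c, a)), pair(c, a)), a)))))   [R1 at 2.2]
2. pair(e, pair(a, h(pair(pair(a, e), pair(k(pair(pair(e, c), pair(c, a)), pair(c, a)), a)))))  →  pair(e, pair(a, h(pair(pair(a, e), pair(k(c, a), a)))))   [R2 at 2.2.1.2.1]
3. pair(e, pair(a, h(pair(pair(a, e), pair(k(c, a), a)))))  →  pair(e, pair(a, h(pair(pair(a, e), pair(c, a)))))   [R4 at 2.2.1.2.1]
4. pair(e, pair(a, h(pair(pair(a, e), pair(c, a)))))  →  pair(e, pair(a, c))   [R3 at 2.2]

yes — NF(t₁) = pair(e, pair(a, c)), NF(t₂) = pair(e, pair(a, c))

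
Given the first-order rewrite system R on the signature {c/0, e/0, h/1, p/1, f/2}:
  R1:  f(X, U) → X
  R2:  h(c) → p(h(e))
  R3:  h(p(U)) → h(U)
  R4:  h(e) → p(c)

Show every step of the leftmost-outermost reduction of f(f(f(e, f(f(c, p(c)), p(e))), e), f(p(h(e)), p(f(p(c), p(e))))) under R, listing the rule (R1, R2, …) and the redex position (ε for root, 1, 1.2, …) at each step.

e

1. f(f(f(e, f(f(c, p(c)), p(e))), e), f(p(h(e)), p(f(p(c), p(e)))))  →  f(f(e, f(f(c, p(c)), p(e))), e)   [R1 at ε]
2. f(f(e, f(f(c, p(c)), p(e))), e)  →  f(e, f(f(c, p(c)), p(e)))   [R1 at ε]
3. f(e, f(f(c, p(c)), p(e)))  →  e   [R1 at ε]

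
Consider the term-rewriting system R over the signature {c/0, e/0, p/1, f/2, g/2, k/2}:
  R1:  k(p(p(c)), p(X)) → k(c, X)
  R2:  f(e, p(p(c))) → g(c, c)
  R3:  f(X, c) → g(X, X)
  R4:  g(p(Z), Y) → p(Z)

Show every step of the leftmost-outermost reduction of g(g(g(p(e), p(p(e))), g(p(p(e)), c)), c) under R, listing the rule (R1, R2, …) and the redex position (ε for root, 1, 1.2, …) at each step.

1. g(g(g(p(e), p(p(e))), g(p(p(e)), c)), c)  →  g(g(p(e), g(p(p(e)), c)), c)   [R4 at 1.1]
2. g(g(p(e), g(p(p(e)), c)), c)  →  g(p(e), c)   [R4 at 1]
3. g(p(e), c)  →  p(e)   [R4 at ε]

p(e)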